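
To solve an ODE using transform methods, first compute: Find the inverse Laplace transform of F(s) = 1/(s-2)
L^(-1){1/(s-a)} = c·e^(at)
Here a = 2, c = 1

Answer: e^(2t)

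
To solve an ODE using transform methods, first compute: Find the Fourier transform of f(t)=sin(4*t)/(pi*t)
sin(W*t)/(pi*t)=(W/pi)*sinc(W*t/pi) is the impulse response of the ideal low-pass filter with cutoff W (here W=4).
Its Fourier transform is a rectangular function:
F(omega)=1 for |omega| < 4, 0 otherwise

Answer: rect(omega/8) [i.e., 1 for |omega| < 4, 0 otherwise]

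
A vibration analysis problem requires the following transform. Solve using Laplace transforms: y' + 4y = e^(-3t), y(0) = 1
Take L: sY - 1+4Y=1/(s+3)
Y(s+4)=1/(s+3)+1
Y=1/((s+3)(s+4))+1/(s+4)
Partial fractions: 1/((s+3)(s+4))=1/(s+3)-1/(s+4)
So Y=1/(s+3)
Inverse Laplace transform (L^(-1){1/(s+3)}=e^(-3t), L^(-1){1/(s+4)}=e^(-4t)):

Answer: y(t)=1·e^(-3t)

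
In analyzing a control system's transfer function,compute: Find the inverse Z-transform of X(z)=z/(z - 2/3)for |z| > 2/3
Standard pair: z/(z-a) <-> a^n*u[n] for causal signals
With a = 2/3: x[n] = (2/3)^n*u[n]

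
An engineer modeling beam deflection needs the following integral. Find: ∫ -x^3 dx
Using power rule: ∫ -x^3 dx=-1/4 x^4 + C=(-1/4)x^4 + C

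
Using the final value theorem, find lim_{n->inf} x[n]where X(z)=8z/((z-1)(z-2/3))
Final value theorem: lim x[n]=lim_{z->1} (z-1) * X(z)
(z-1) * X(z)=8z/(z-2/3)
As z->1: 8/(1-2/3)=8/(1/3)=24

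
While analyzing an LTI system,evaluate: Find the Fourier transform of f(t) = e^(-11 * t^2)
The Fourier transform of a Gaussian e^(-a * t^2) is sqrt(pi/a) * e^(-omega^2/(4a)).
With a = 11: F(omega) = sqrt(pi/11) * e^(-omega^2/44)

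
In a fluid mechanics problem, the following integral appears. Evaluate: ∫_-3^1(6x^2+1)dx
Step 1: Find antiderivative F(x) = 2x^3+x
Step 2: F(1) - F(-3) = 3 - (-57) = 60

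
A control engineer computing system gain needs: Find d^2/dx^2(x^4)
Apply power rule 2 times:
d^1: 4x^3
d^2: 12x^2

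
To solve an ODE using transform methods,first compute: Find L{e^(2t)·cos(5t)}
First shifting: L{e^(at)f(t)} = F(s-a)
L{cos(5t)} = s/(s²+25)
Shift: (s-2)/((s-2)²+25)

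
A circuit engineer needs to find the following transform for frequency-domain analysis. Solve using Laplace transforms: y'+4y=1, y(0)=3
Take L of both sides: sY(s)-3+4Y(s)=1/s
Y(s)(s+4)=1/s+3
Y(s)=1/(s(s+4))+3/(s+4)
Partial fractions: 1/(s(s+4))=(1/4)/s - (1/4)/(s+4)
So Y(s)=(1/4)/s+(11/4)/(s+4)
Inverse transform (L^(-1){1/s}=1, L^(-1){1/(s+4)}=e^(-4t)):

Answer: y(t)=1/4+(11/4)·e^(-4t)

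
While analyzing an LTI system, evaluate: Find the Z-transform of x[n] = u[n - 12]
Using the time-shift property: Z{u[n-12]}=z^(-12) * z/(z-1)
=z^(-11)/(z-1)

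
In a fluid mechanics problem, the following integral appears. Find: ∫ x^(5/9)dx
Power rule: ∫ x^(5/9) dx = x^(14/9)/(14/9) + C

Answer: (9/14)·x^(14/9) + C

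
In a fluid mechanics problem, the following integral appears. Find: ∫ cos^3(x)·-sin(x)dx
Let u = cos(x), du = -sin(x) dx
∫ u^3 du = u^4/4+C

Answer: cos^4(x)/4+C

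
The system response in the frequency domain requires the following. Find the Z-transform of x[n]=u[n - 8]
Using the time-shift property: Z{u[n-8]} = z^(-8) * z/(z-1)
= z^(-7)/(z-1)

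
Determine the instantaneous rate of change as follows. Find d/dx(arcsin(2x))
d/dx[arcsin(u)] = u'/√(1-u²), u = 2x, u' = 2

Answer: 2/√(1 - 4x²)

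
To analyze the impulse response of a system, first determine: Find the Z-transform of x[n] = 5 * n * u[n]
Z{n*u[n]}=z/(z-1)^2
By linearity: Z{5*n*u[n]}=5z/(z-1)^2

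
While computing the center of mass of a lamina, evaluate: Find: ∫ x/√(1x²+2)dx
Let u=x² + 2, du=2x dx
∫ (1/2)·u^(-1/2) du=√u + C

Answer: √(x² + 2) + C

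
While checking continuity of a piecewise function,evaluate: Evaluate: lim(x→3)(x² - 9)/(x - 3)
Factor: (x² - 9) = (x-3)(x+3)
Cancel (x-3): lim(x→3) (x+3) = 6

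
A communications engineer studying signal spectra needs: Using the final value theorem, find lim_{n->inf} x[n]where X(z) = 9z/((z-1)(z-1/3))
Final value theorem: lim x[n] = lim_{z->1} (z-1)*X(z)
(z-1)*X(z) = 9z/(z-1/3)
As z->1: 9/(1-1/3) = 9/(2/3) = 27/2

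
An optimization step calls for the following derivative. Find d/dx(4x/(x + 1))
Quotient rule: (f/g)'=(f'g - fg')/g²
f=4x, f'=4
g=x + 1, g'=1

Answer: (4·(x + 1) - 4x)/(x + 1)²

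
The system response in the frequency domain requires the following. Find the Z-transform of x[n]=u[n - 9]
Using the time-shift property: Z{u[n-9]} = z^(-9) * z/(z-1)
= z^(-8)/(z-1)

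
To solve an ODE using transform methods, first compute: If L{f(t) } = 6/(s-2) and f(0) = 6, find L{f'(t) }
L{f'(t)} = s·F(s) - f(0) = 6s/(s-2)-6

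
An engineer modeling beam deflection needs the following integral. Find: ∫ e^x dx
Since d/dx[e^x]=+e^x, we get 1e^x+C

Answer: e^x+C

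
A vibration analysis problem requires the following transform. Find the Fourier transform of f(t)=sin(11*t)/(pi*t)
sin(W*t)/(pi*t) = (W/pi)*sinc(W*t/pi) is the impulse response of the ideal low-pass filter with cutoff W (here W = 11).
Its Fourier transform is a rectangular function:
F(omega) = 1 for |omega| < 11, 0 otherwise

Answer: rect(omega/22) [i.e., 1 for |omega| < 11, 0 otherwise]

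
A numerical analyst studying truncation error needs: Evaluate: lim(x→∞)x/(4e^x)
Apply L'Hôpital 1 times (∞/∞ each time):
Eventually get 1!/(4e^x) → 0

Answer: 0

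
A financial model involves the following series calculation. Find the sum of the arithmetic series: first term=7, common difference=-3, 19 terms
Last term: a_n=7 + (19 - 1)·-3=-47
Sum=n(a_1 + a_n)/2=19(7 + (-47))/2=-380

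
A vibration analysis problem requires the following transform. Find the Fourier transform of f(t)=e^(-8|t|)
Using the standard pair: F{e^(-a|t|)} = 2a/(a^2+omega^2)
With a = 8: F(omega) = 16/(64+omega^2)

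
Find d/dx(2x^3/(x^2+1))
Quotient rule: (f/g)' = (f'g - fg')/g²
f = 2x^3, f' = 6x^2
g = x^2+1, g' = 2x

Answer: (6x^2·(x^2+1)-4x^4)/(x^2+1)²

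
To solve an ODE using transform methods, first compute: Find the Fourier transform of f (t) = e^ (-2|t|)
Using the standard pair: F{e^(-a|t|)}=2a/(a^2+omega^2)
With a=2: F(omega)=4/(4+omega^2)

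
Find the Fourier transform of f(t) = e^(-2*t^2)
The Fourier transform of a Gaussian e^(-a*t^2) is sqrt(pi/a)*e^(-omega^2/(4a)).
With a=2: F(omega)=sqrt(pi/2)*e^(-omega^2/8)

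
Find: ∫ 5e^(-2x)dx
Since d/dx[e^(-2x)] = -2e^(-2x), we get -5/2 e^(-2x)+C

Answer: (-5/2)e^(-2x)+C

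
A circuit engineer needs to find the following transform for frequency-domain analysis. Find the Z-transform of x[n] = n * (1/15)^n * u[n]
Using the property Z{n*a^n*u[n]}=az/(z-a)^2
With a=1/15: X(z)=(1/15)z/(z - 1/15)^2, |z| > 1/15

Answer: (1/15)z/(z - 1/15)^2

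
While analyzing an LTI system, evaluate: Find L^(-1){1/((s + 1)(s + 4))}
Partial fractions: 1/((s + 1)(s + 4)) = A/(s + 1) + B/(s + 4)
Cover-up: A = 1/(s + 4)|_{s = -1} = 1/3; B = 1/(s + 1)|_{s = -4} = -1/3
L^(-1) = (1/3)e^(-t) - (1/3)e^(-4t)

Answer: (1/3)(e^(-t) - e^(-4t))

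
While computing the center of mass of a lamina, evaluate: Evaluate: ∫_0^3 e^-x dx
Antiderivative: -e^-x
Evaluate: -(e^-3 - 1)

Answer: (e^-3 - 1)/(-1)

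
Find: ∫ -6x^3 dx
Using power rule: ∫ -6x^3 dx=-6/4 x^4+C=(-3/2)x^4+C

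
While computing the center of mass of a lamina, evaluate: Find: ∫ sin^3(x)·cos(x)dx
Let u=sin(x), du=cos(x) dx
∫ u^3 du=u^4/4+C

Answer: sin^4(x)/4+C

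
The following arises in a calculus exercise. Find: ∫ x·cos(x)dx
By parts: u=x, dv=cos(x) dx
du=dx, v=sin(x)
=x·sin(x)+cos(x)+C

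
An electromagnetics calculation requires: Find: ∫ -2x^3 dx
Using power rule: ∫ -2x^3 dx=-2/4 x^4 + C=(-1/2)x^4 + C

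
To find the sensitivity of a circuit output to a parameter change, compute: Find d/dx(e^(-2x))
Chain rule: d/dx[e^u] = e^u · u' where u = -2x
u' = -2

Answer: -2·e^(-2x)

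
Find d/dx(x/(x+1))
Quotient rule: (f/g)' = (f'g - fg')/g²
f = x, f' = 1
g = x+1, g' = 1

Answer: (1·(x+1) - x)/(x+1)²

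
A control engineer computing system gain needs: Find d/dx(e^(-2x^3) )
Chain rule: d/dx[e^u]=e^u · u' where u=-2x^3
u'=-6x^2

Answer: -6x^2·e^(-2x^3)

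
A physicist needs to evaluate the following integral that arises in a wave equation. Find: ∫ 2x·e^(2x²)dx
Let u = 2x², du = 4x dx
∫ (1/2)e^u du = e^u/2 + C

Answer: e^(2x²)/2 + C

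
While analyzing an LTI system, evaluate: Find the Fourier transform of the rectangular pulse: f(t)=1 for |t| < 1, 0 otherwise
F(omega)=integral from -1 to 1 of e^(-j * omega * t) dt
=2 * sin(1 * omega)/omega=2 * sinc(1 * omega/pi)

Answer: 2 * sin(1 * omega)/omega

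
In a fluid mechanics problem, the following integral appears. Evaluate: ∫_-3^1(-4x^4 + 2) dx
Step 1: Find antiderivative F(x) = (-4/5)x^5+2x
Step 2: F(1) - F(-3) = 6/5 - (942/5) = -936/5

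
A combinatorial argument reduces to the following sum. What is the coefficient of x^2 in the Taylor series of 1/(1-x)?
1/(1-x) = Σ x^n for |x|<1
All coefficients are 1

Answer: 1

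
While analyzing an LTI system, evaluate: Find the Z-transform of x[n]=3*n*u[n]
Z{n * u[n]}=z/(z-1)^2
By linearity: Z{3 * n * u[n]}=3z/(z-1)^2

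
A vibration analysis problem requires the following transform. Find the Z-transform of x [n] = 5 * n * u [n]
Z{n * u[n]} = z/(z-1)^2
By linearity: Z{5 * n * u[n]} = 5z/(z-1)^2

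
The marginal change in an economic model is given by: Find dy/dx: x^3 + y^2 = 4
Differentiate: 3x^2+2y·(dy/dx) = 0
dy/dx = -3x^2/(2y)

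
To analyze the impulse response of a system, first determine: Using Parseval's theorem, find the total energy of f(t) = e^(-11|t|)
Parseval's theorem: E = integral |f(t)|^2 dt = (1/2pi) integral |F(omega)|^2 domega
E = integral_{-inf}^{inf} e^(-22|t|) dt = 2*integral_0^inf e^(-22t) dt = 2/(2*11) = 1/11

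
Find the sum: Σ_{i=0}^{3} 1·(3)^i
Geometric series: S = a(1 - r^n)/(1 - r)
a = 1, r = 3, n = 4
S = 1(1 - 81)/-2 = 40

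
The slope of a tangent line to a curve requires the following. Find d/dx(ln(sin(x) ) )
Chain rule: d/dx[ln(u)] = u'/u where u = sin(x)
u' = cos(x)

Answer: (cos(x))/(sin(x))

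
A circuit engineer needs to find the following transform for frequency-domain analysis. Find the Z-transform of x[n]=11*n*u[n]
Z{n * u[n]} = z/(z-1)^2
By linearity: Z{11 * n * u[n]} = 11z/(z-1)^2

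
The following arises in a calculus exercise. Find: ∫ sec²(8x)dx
Since d/dx[tan(8x)] = 8sec²(8x), integral = tan(8x)/8+C

Answer: (1/8)tan(8x)+C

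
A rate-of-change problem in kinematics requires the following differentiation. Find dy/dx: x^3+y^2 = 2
Differentiate: 3x^2 + 2y·(dy/dx)=0
dy/dx=-3x^2/(2y)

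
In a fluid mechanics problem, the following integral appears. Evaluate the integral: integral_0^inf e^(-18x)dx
integral_0^inf e^(-18x) dx=[-1/18*e^(-18x)]_0^inf
=0 - (-1/18)=1/18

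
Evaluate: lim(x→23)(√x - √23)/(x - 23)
Multiply by conjugate (√x + √23)/(√x + √23):
=(x - 23)/((x - 23)(√x + √23))=1/(√x + √23)
As x → 23: 1/(2√23)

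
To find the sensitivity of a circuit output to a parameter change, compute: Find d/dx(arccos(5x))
d/dx[arccos(u)] = -u'/√(1-u²), u = 5x, u' = 5

Answer: -5/√(1-25x²)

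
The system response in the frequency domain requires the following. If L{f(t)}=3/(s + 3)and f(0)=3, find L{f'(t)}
L{f'(t)}=s·F(s) - f(0)=3s/(s + 3) - 3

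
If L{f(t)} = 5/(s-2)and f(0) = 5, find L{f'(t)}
L{f'(t)} = s·F(s) - f(0) = 5s/(s-2) - 5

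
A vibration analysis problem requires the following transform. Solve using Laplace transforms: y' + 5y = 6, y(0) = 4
Take L of both sides: sY(s) - 4 + 5Y(s) = 6/s
Y(s)(s + 5) = 6/s + 4
Y(s) = 6/(s(s + 5)) + 4/(s + 5)
Partial fractions: 6/(s(s + 5)) = (6/5)/s - (6/5)/(s + 5)
So Y(s) = (6/5)/s + (14/5)/(s + 5)
Inverse transform (L^(-1){1/s} = 1, L^(-1){1/(s + 5)} = e^(-5t)):

Answer: y(t) = 6/5 + (14/5)·e^(-5t)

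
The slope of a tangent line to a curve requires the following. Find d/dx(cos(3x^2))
Chain rule: d/dx[cos(u)]=-sin(u)·u' where u=3x^2
u'=6x

Answer: -6x·sin(3x^2)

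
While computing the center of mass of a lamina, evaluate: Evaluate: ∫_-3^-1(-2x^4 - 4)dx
Step 1: Find antiderivative F(x) = (-2/5)x^5 - 4x
Step 2: F(-1) - F(-3) = 22/5 - (546/5) = -524/5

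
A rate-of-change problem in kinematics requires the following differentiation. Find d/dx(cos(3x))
Chain rule: d/dx[cos(u)] = -sin(u)·u' where u = 3x
u' = 3

Answer: -3·sin(3x)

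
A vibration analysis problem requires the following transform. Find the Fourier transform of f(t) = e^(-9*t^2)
The Fourier transform of a Gaussian e^(-a * t^2) is sqrt(pi/a) * e^(-omega^2/(4a)).
With a=9: F(omega)=sqrt(pi)/3 * e^(-omega^2/36)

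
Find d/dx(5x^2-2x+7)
Power rule: d/dx(ax^n)=n·a·x^(n-1)
Term by term: 10·x - 2

Answer: 10x - 2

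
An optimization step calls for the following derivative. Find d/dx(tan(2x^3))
Chain rule: d/dx[tan(u)] = sec²(u)·u' where u = 2x^3
u' = 6x^2

Answer: 6x^2·sec²(2x^3)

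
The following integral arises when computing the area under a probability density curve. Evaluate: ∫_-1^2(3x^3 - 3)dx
Step 1: Find antiderivative F(x)=(3/4)x^4-3x
Step 2: F(2) - F(-1)=6 - (15/4)=9/4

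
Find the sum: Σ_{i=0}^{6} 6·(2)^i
Geometric series: S=a(1 - r^n)/(1 - r)
a=6, r=2, n=7
S=6(1-128)/-1=762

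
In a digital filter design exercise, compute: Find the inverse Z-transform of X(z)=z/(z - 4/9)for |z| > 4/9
Standard pair: z/(z-a) <-> a^n*u[n] for causal signals
With a = 4/9: x[n] = (4/9)^n*u[n]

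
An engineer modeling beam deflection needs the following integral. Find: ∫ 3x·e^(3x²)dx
Let u=3x², du=6x dx
∫ (1/2)e^u du=e^u/2+C

Answer: e^(3x²)/2+C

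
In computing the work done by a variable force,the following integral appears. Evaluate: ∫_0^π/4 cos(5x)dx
Antiderivative: sin(5x)/5
Evaluate at bounds: [sin(5·π/4)/5] - [sin(5·0)/5]
=((-√2/2) - (0))/5=-√2/10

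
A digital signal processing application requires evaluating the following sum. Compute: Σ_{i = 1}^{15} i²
Using formula: Σ i^2 = n(n + 1)(2n + 1)/6 = 15·16·31/6 = 1240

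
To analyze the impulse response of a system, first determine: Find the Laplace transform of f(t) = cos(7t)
L{cos(wt)}=s/(s²+w²)
L{cos(7t)}=s/(s²+49)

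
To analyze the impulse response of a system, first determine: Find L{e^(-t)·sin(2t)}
First shifting: L{e^(at)f(t)} = F(s-a)
L{sin(2t)} = 2/(s²+4)
Shift: 2/((s+1)²+4)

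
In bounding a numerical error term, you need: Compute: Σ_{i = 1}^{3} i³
Using formula: Σ i^3 = [n(n+1)/2]² = [3·4/2]² = 36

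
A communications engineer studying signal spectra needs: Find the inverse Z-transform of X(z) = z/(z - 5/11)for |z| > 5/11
Standard pair: z/(z-a) <-> a^n*u[n] for causal signals
With a = 5/11: x[n] = (5/11)^n*u[n]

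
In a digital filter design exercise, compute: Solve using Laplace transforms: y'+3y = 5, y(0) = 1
Take L of both sides: sY(s)-1+3Y(s) = 5/s
Y(s)(s+3) = 5/s+1
Y(s) = 5/(s(s+3))+1/(s+3)
Partial fractions: 5/(s(s+3)) = (5/3)/s - (5/3)/(s+3)
So Y(s) = (5/3)/s - (2/3)/(s+3)
Inverse transform (L^(-1){1/s} = 1, L^(-1){1/(s+3)} = e^(-3t)):

Answer: y(t) = 5/3 - (2/3)·e^(-3t)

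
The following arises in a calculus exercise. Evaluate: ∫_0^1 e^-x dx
Antiderivative: -e^-x
Evaluate: -(e^-1 - 1)

Answer: (e^-1 - 1)/(-1)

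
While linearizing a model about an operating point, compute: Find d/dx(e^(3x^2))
Chain rule: d/dx[e^u] = e^u · u' where u = 3x^2
u' = 6x

Answer: 6x·e^(3x^2)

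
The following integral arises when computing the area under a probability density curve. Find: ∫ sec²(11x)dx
Since d/dx[tan(11x)]=11sec²(11x), integral=tan(11x)/11 + C

Answer: (1/11)tan(11x) + C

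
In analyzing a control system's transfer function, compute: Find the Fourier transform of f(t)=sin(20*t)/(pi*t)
sin(W * t)/(pi * t) = (W/pi) * sinc(W * t/pi) is the impulse response of the ideal low-pass filter with cutoff W (here W = 20).
Its Fourier transform is a rectangular function:
F(omega) = 1 for |omega| < 20, 0 otherwise

Answer: rect(omega/40) [i.e., 1 for |omega| < 20, 0 otherwise]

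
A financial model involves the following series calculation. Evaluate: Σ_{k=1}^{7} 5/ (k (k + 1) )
Partial fractions: 5/(k(k+1))=5/k - 5/(k+1)
Telescoping sum: 5(1-1/8)=5·7/8

Answer: 35/8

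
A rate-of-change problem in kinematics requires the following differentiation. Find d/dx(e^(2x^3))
Chain rule: d/dx[e^u] = e^u · u' where u = 2x^3
u' = 6x^2

Answer: 6x^2·e^(2x^3)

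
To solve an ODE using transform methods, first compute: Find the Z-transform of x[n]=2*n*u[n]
Z{n * u[n]} = z/(z-1)^2
By linearity: Z{2 * n * u[n]} = 2z/(z-1)^2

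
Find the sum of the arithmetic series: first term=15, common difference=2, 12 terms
Last term: a_n = 15 + (12 - 1)·2 = 37
Sum = n(a_1 + a_n)/2 = 12(15 + 37)/2 = 312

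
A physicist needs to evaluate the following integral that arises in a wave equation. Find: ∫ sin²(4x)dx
Using identity sin²(u) = (1 - cos(2u))/2:
∫ (1 - cos(8x))/2 dx = x/2 - sin(8x)/16+C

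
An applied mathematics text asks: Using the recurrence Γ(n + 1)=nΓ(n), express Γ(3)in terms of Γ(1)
Γ(3)=2Γ(2)=2·1Γ(1)=...=2!·Γ(1)=2·Γ(1)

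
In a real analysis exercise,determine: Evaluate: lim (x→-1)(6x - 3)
Polynomial is continuous, so substitute x=-1:
6·(-1) - 3=-9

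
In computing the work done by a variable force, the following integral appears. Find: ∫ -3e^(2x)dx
Since d/dx[e^(2x)]=2e^(2x), we get -3/2 e^(2x)+C

Answer: (-3/2)e^(2x)+C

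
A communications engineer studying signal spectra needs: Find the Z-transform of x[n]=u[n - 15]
Using the time-shift property: Z{u[n-15]} = z^(-15) * z/(z-1)
= z^(-14)/(z-1)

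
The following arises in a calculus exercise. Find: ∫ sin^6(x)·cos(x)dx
Let u=sin(x), du=cos(x) dx
∫ u^6 du=u^7/7+C

Answer: sin^7(x)/7+C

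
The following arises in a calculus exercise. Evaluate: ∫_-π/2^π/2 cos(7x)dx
Antiderivative: sin(7x)/7
Evaluate at bounds: [sin(7·π/2)/7] - [sin(7·-π/2)/7]
= ((-1) - (1))/7 = -2/7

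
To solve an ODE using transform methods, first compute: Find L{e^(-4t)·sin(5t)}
First shifting: L{e^(at)f(t)} = F(s-a)
L{sin(5t)} = 5/(s²+25)
Shift: 5/((s+4)²+25)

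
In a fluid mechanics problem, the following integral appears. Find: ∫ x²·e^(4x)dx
Integration by parts twice:
First: u=x², dv=e^(4x) dx => x²e^(4x)/4 - (2/4)∫ xe^(4x) dx
Second (∫ xe^(4x) dx): xe^(4x)/4 - e^(4x)/16
Combining: e^(4x)(x²/4-2x/16+2/64)+C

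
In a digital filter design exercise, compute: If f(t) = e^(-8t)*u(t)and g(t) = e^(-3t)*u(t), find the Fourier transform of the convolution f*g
By the convolution theorem: F{f * g}=F(omega) * G(omega)
F(omega)=1/(8+j * omega), G(omega)=1/(3+j * omega)
F{f * g}=1/((8+j * omega)(3+j * omega))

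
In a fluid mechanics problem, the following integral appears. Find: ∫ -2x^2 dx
Using power rule: ∫ -2x^2 dx=-2/3 x^3 + C=(-2/3)x^3 + C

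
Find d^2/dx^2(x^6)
Apply power rule 2 times:
d^1: 6x^5
d^2: 30x^4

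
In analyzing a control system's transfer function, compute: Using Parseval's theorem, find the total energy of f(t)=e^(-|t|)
Parseval's theorem: E=integral |f(t)|^2 dt=(1/2pi) integral |F(omega)|^2 domega
E=integral_{-inf}^{inf} e^(-2|t|) dt=2*integral_0^inf e^(-2t) dt=2/(2*1)=1/1

Answer: 1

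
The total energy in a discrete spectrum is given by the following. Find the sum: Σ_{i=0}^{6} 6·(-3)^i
Geometric series: S = a(1 - r^n)/(1 - r)
a = 6, r = -3, n = 7
S = 6(1+2187)/4 = 3282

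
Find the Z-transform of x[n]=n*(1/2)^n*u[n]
Using the property Z{n * a^n * u[n]}=az/(z-a)^2
With a=1/2: X(z)=(1/2)z/(z - 1/2)^2, |z| > 1/2

Answer: (1/2)z/(z - 1/2)^2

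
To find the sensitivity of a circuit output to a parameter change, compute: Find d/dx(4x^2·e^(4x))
Product rule: (fg)'=f'g + fg'
f=4x^2, f'=8x
g=e^(4x), g'=4·e^(4x)

Answer: 8x·e^(4x) + 16x^2·e^(4x)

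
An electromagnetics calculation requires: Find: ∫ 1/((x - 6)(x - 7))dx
Partial fractions: 1/((x-6)(x-7)) = A/(x-6)+B/(x-7)
A = -1, B = 1
∫ [-1· 1/(x-6)+1· 1/(x-7)] dx
= (1)[ln|x-7| - ln|x-6|]+C

Answer: ln|(x-7)/(x-6)|+C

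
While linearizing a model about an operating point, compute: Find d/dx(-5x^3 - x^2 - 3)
Power rule: d/dx(ax^n) = n·a·x^(n-1)
Term by term: -15·x^2-2·x

Answer: -15x^2-2x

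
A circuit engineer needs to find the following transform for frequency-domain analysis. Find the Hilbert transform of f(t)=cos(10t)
The Hilbert transform shifts each frequency component by -pi/2.
H{cos(wt)}=sin(wt)
With w=10: H{cos(10t)}=sin(10t)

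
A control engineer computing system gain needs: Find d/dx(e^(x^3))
Chain rule: d/dx[e^u] = e^u · u' where u = x^3
u' = 3x^2

Answer: 3x^2·e^(x^3)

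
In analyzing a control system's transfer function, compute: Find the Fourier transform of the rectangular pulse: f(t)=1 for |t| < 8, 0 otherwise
F(omega)=integral from -8 to 8 of e^(-j*omega*t) dt
=2*sin(8*omega)/omega=16*sinc(8*omega/pi)

Answer: 2*sin(8*omega)/omega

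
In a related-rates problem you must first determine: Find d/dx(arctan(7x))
d/dx[arctan(u)]=u'/(1 + u²), u=7x, u'=7

Answer: 7/(1 + 49x²)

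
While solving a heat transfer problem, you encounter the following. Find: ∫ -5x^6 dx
Using power rule: ∫ -5x^6 dx=-5/7 x^7+C=(-5/7)x^7+C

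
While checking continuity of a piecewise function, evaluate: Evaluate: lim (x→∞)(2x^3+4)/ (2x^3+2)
Divide numerator and denominator by x^3:
lim (2 + 4/x^3)/(2 + 2/x^3)=1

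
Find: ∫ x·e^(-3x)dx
Integration by parts: u = x, dv = e^(-3x) dx
du = dx, v = e^(-3x)/(-3)
= x·e^(-3x)/(-3) - ∫ e^(-3x)/(-3) dx
= x·e^(-3x)/(-3) - e^(-3x)/9 + C

Answer: e^(-3x)(x/(-3) - 1/9) + C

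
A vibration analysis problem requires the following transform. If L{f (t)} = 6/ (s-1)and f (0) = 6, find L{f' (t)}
L{f'(t)}=s·F(s) - f(0)=6s/(s-1)-6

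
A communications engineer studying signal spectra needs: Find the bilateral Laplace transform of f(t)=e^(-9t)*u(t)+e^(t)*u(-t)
For e^(-9t)*u(t): L=1/(s+9), Re(s) > -9
For e^(t)*u(-t): L=-1/(s-1), Re(s) < 1
Combined: F(s)=1/(s+9)-1/(s-1), -9 < Re(s) < 1

Answer: 1/(s+9)-1/(s-1), ROC: -9 < Re(s) < 1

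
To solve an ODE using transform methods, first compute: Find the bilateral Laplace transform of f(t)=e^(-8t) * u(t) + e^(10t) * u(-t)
For e^(-8t)*u(t): L=1/(s+8), Re(s) > -8
For e^(10t)*u(-t): L=-1/(s-10), Re(s) < 10
Combined: F(s)=1/(s+8)-1/(s-10), -8 < Re(s) < 10

Answer: 1/(s+8)-1/(s-10), ROC: -8 < Re(s) < 10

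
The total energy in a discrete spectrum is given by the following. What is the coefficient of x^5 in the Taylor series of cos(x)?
cos(x) has only even powers. Coefficient of x^5 = 0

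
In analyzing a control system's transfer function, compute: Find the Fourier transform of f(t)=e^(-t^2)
The Fourier transform of a Gaussian e^(-t^2) is sqrt(pi)*e^(-omega^2/4).
With a = 1: F(omega) = sqrt(pi)*e^(-omega^2/4)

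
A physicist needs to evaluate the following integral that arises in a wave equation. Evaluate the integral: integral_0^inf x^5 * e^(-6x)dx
This is a Gamma integral. Substitute u = 6x (du = 6 dx):
integral_0^inf x^5 * e^(-6x) dx = (1/6^6) integral_0^inf u^5 * e^(-u) du
= Gamma(6)/6^6 = 5!/6^6 = 120/46656

Answer: 5/1944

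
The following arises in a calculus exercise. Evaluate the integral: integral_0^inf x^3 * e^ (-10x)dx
This is a Gamma integral. Substitute u = 10x (du = 10 dx):
integral_0^inf x^3*e^(-10x) dx = (1/10^4) integral_0^inf u^3*e^(-u) du
= Gamma(4)/10^4 = 3!/10^4 = 6/10000

Answer: 3/5000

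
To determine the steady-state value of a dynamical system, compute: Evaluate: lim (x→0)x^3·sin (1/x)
Squeeze theorem: -|x^3| ≤ x^3·sin(1/x) ≤ |x^3|
Since x^3 → 0 as x → 0, by squeeze theorem the limit is 0

Answer: 0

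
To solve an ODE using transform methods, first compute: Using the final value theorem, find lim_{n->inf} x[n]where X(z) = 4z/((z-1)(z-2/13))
Final value theorem: lim x[n]=lim_{z->1} (z-1) * X(z)
(z-1) * X(z)=4z/(z-2/13)
As z->1: 4/(1 - 2/13)=4/(11/13)=52/11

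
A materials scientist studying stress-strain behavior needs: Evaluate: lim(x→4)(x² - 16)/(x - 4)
Factor: (x² - 16)=(x-4)(x+4)
Cancel (x-4): lim(x→4) (x+4)=8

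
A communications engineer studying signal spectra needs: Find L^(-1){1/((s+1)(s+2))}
Partial fractions: 1/((s + 1)(s + 2))=A/(s + 1) + B/(s + 2)
Cover-up: A=1/(s + 2)|_{s=-1}=1; B=1/(s + 1)|_{s=-2}=-1
L^(-1)=e^(-t) - e^(-2t)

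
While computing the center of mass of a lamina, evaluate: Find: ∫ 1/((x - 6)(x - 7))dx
Partial fractions: 1/((x-6)(x-7)) = A/(x-6)+B/(x-7)
A = -1, B = 1
∫ [-1· 1/(x-6)+1· 1/(x-7)] dx
= (1)[ln|x-7| - ln|x-6|]+C

Answer: ln|(x-7)/(x-6)|+C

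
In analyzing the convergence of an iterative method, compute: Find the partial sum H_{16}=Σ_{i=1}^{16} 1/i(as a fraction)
H_16 = 1+1/2+1/3+...+1/16
= 2436559/720720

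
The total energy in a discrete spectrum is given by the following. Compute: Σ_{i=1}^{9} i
Using formula: Σ i^1 = n(n + 1)/2 = 9·10/2 = 45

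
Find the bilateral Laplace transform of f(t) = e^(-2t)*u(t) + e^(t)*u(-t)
For e^(-2t) * u(t): L=1/(s + 2), Re(s) > -2
For e^(t) * u(-t): L=-1/(s-1), Re(s) < 1
Combined: F(s)=1/(s + 2) - 1/(s-1), -2 < Re(s) < 1

Answer: 1/(s + 2) - 1/(s-1), ROC: -2 < Re(s) < 1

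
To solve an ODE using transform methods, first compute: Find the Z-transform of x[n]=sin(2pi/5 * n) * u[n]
Z{sin(w0 * n) * u[n]} = z * sin(w0)/(z^2 - 2z * cos(w0) + 1)
With w0 = 2pi/5: X(z) = z * sin(2pi/5)/(z^2 - 2z * cos(2pi/5) + 1)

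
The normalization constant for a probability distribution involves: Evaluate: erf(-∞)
erf(-∞)=-1 (the error function is odd, so erf(-∞)=-erf(∞)=-1)

Answer: -1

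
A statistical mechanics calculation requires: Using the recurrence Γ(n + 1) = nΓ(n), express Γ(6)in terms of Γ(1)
Γ(6) = 5Γ(5) = 5·4Γ(4) = ... = 5!·Γ(1) = 120·Γ(1)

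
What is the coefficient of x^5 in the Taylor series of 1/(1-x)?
1/(1-x)=Σ x^n for |x|<1
All coefficients are 1

Answer: 1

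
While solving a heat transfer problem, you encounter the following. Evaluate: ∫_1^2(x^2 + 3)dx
Step 1: Find antiderivative F(x)=(1/3)x^3 + 3x
Step 2: F(2) - F(1)=26/3 - (10/3)=16/3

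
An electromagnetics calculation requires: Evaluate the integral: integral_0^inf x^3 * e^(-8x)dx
This is a Gamma integral. Substitute u = 8x (du = 8 dx):
integral_0^inf x^3 * e^(-8x) dx = (1/8^4) integral_0^inf u^3 * e^(-u) du
= Gamma(4)/8^4 = 3!/8^4 = 6/4096

Answer: 3/2048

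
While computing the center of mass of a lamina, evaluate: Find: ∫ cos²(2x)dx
Using identity cos²(u) = (1 + cos(2u))/2:
∫ (1 + cos(4x))/2 dx = x/2 + sin(4x)/8 + C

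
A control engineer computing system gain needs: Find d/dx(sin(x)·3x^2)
Product rule: (fg)'=f'g + fg'
f=sin(x), f'=cos(x)
g=3x^2, g'=6x

Answer: 3·cos(x)·x^2 + 6·sin(x)·x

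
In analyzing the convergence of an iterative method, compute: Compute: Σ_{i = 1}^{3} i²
Using formula: Σ i^2=n(n + 1)(2n + 1)/6=3·4·7/6=14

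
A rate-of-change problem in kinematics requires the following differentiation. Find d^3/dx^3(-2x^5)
Apply power rule 3 times:
d^1: -10x^4
d^2: -40x^3
d^3: -120x^2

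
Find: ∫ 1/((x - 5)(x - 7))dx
Partial fractions: 1/((x-5)(x-7)) = A/(x-5) + B/(x-7)
A = -1/2, B = 1/2
∫ [-1/2· 1/(x-5) + 1/2· 1/(x-7)] dx
= (1/2)[ln|x-7| - ln|x-5|] + C

Answer: (1/2)·ln|(x-7)/(x-5)| + C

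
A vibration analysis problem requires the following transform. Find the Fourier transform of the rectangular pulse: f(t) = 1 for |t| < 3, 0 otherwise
F(omega)=integral from -3 to 3 of e^(-j*omega*t) dt
=2*sin(3*omega)/omega=6*sinc(3*omega/pi)

Answer: 2*sin(3*omega)/omega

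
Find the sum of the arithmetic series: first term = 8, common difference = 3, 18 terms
Last term: a_n = 8+(18-1)·3 = 59
Sum = n(a_1+a_n)/2 = 18(8+59)/2 = 603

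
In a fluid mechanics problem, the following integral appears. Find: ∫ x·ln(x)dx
By parts: u = ln(x), dv = x dx
du = 1/x dx, v = x^2/2
= x^2·ln(x)/2 - ∫ x/2 dx
= x^2·ln(x)/2 - x^2/4+C

Answer: x^2(ln(x)/2-1/4)+C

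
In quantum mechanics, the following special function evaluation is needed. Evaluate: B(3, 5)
B(x,y)=Γ(x)Γ(y)/Γ(x + y)=(x-1)!(y-1)!/(x + y-1)!
B(3,5)=2!·4!/7!=1/105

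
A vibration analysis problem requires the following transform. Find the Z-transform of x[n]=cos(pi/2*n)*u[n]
Z{cos(w0*n)*u[n]}=z(z - cos(w0))/(z^2 - 2z*cos(w0) + 1)
With w0=pi/2: X(z)=z(z - cos(pi/2))/(z^2 - 2z*cos(pi/2) + 1)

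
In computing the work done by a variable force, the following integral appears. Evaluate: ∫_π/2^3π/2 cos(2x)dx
Antiderivative: sin(2x)/2
Evaluate at bounds: [sin(2·3π/2)/2] - [sin(2·π/2)/2]
=((0) - (0))/2=0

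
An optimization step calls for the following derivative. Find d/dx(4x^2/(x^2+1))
Quotient rule: (f/g)' = (f'g - fg')/g²
f = 4x^2, f' = 8x
g = x^2 + 1, g' = 2x

Answer: (8x·(x^2 + 1) - 8x^3)/(x^2 + 1)²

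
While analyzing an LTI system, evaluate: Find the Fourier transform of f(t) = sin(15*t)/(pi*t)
sin(W*t)/(pi*t)=(W/pi)*sinc(W*t/pi) is the impulse response of the ideal low-pass filter with cutoff W (here W=15).
Its Fourier transform is a rectangular function:
F(omega)=1 for |omega| < 15, 0 otherwise

Answer: rect(omega/30) [i.e., 1 for |omega| < 15, 0 otherwise]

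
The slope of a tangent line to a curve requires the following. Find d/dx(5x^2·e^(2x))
Product rule: (fg)' = f'g+fg'
f = 5x^2, f' = 10x
g = e^(2x), g' = 2·e^(2x)

Answer: 10x·e^(2x)+10x^2·e^(2x)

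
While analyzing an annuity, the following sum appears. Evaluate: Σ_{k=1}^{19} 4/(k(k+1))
Partial fractions: 4/(k(k + 1))=4/k - 4/(k + 1)
Telescoping sum: 4(1 - 1/20)=4·19/20

Answer: 19/5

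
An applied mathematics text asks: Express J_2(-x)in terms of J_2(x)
For integer n: J_n(-x)=(-1)^n J_n(x)
With n=2: J_2(-x)=(-1)^2 J_2(x)=J_2(x)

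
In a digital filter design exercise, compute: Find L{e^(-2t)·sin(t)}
First shifting: L{e^(at)f(t)}=F(s-a)
L{sin(t)}=1/(s²+1)
Shift: 1/((s+2)²+1)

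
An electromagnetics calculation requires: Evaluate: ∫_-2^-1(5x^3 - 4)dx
Step 1: Find antiderivative F(x) = (5/4)x^4-4x
Step 2: F(-1) - F(-2) = 21/4 - (28) = -91/4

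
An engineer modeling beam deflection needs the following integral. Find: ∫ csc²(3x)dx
Since d/dx[-cot(3x)]=3csc²(3x), integral=-cot(3x)/3+C

Answer: (-1/3)cot(3x)+C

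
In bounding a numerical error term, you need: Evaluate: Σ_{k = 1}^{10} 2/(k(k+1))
Partial fractions: 2/(k(k+1)) = 2/k - 2/(k+1)
Telescoping sum: 2(1-1/11) = 2·10/11

Answer: 20/11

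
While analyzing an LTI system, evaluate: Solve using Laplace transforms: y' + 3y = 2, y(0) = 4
Take L of both sides: sY(s) - 4 + 3Y(s) = 2/s
Y(s)(s + 3) = 2/s + 4
Y(s) = 2/(s(s + 3)) + 4/(s + 3)
Partial fractions: 2/(s(s + 3)) = (2/3)/s - (2/3)/(s + 3)
So Y(s) = (2/3)/s + (10/3)/(s + 3)
Inverse transform (L^(-1){1/s} = 1, L^(-1){1/(s + 3)} = e^(-3t)):

Answer: y(t) = 2/3 + (10/3)·e^(-3t)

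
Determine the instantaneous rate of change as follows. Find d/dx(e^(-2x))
Chain rule: d/dx[e^u] = e^u · u' where u = -2x
u' = -2

Answer: -2·e^(-2x)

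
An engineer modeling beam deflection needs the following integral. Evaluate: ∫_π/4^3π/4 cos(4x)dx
Antiderivative: sin(4x)/4
Evaluate at bounds: [sin(4·3π/4)/4] - [sin(4·π/4)/4]
= ((0) - (0))/4 = 0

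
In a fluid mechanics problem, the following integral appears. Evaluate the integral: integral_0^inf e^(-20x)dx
integral_0^inf e^(-20x) dx = [-1/20*e^(-20x)]_0^inf
= 0 - (-1/20) = 1/20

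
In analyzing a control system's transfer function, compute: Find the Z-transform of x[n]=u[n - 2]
Using the time-shift property: Z{u[n-2]}=z^(-2) * z/(z-1)
=z^(-1)/(z-1)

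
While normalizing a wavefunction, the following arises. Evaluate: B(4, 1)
B(x,y) = Γ(x)Γ(y)/Γ(x+y) = (x-1)!(y-1)!/(x+y-1)!
B(4,1) = 3!·0!/4! = 1/4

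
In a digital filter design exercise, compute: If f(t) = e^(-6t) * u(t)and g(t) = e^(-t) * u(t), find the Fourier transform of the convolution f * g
By the convolution theorem: F{f*g}=F(omega)*G(omega)
F(omega)=1/(6 + j*omega), G(omega)=1/(1 + j*omega)
F{f*g}=1/((6 + j*omega)(1 + j*omega))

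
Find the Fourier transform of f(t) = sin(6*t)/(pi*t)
sin(W*t)/(pi*t) = (W/pi)*sinc(W*t/pi) is the impulse response of the ideal low-pass filter with cutoff W (here W = 6).
Its Fourier transform is a rectangular function:
F(omega) = 1 for |omega| < 6, 0 otherwise

Answer: rect(omega/12) [i.e., 1 for |omega| < 6, 0 otherwise]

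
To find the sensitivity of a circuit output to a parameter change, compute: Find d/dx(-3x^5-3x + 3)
Power rule: d/dx(ax^n) = n·a·x^(n-1)
Term by term: -15·x^4 - 3

Answer: -15x^4 - 3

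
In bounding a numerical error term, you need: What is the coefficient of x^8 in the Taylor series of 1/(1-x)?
1/(1-x) = Σ x^n for |x|<1
All coefficients are 1

Answer: 1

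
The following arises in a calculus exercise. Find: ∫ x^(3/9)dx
Power rule: ∫ x^(1/3) dx=x^(4/3)/(4/3) + C

Answer: (3/4)·x^(4/3) + C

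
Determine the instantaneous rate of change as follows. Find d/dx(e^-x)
Chain rule: d/dx[e^u] = e^u · u' where u = -x
u' = -1

Answer: -1·e^-x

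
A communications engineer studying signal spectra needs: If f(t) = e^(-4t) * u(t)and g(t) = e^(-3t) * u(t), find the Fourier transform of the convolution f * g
By the convolution theorem: F{f*g}=F(omega)*G(omega)
F(omega)=1/(4 + j*omega), G(omega)=1/(3 + j*omega)
F{f*g}=1/((4 + j*omega)(3 + j*omega))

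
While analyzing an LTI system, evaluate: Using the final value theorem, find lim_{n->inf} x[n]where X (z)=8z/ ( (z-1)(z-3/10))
Final value theorem: lim x[n]=lim_{z->1} (z-1) * X(z)
(z-1) * X(z)=8z/(z-3/10)
As z->1: 8/(1-3/10)=8/(7/10)=80/7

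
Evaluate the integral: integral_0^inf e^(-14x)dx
integral_0^inf e^(-14x) dx = [-1/14 * e^(-14x)]_0^inf
= 0 - (-1/14) = 1/14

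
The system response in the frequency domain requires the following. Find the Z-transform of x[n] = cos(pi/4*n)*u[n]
Z{cos(w0*n)*u[n]}=z(z - cos(w0))/(z^2 - 2z*cos(w0) + 1)
With w0=pi/4: X(z)=z(z - cos(pi/4))/(z^2 - 2z*cos(pi/4) + 1)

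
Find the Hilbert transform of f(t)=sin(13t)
The Hilbert transform shifts each frequency component by -pi/2.
H{sin(wt)} = -cos(wt)
With w = 13: H{sin(13t)} = -cos(13t)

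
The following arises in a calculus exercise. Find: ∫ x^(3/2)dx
Power rule: ∫ x^(3/2) dx = x^(5/2)/(5/2) + C

Answer: (2/5)·x^(5/2) + C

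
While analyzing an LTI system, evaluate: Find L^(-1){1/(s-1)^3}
L^(-1){1/(s-a)^n}=t^(n-1)·e^(at)/(n-1)!
Here a=1, n=3: t^2·e^(t)/2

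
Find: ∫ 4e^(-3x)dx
Since d/dx[e^(-3x)]=-3e^(-3x), we get -4/3 e^(-3x)+C

Answer: (-4/3)e^(-3x)+C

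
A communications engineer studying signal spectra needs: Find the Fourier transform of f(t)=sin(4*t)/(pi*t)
sin(W * t)/(pi * t)=(W/pi) * sinc(W * t/pi) is the impulse response of the ideal low-pass filter with cutoff W (here W=4).
Its Fourier transform is a rectangular function:
F(omega)=1 for |omega| < 4, 0 otherwise

Answer: rect(omega/8) [i.e., 1 for |omega| < 4, 0 otherwise]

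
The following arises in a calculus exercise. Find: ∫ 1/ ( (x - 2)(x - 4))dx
Partial fractions: 1/((x-2)(x-4))=A/(x-2)+B/(x-4)
A=-1/2, B=1/2
∫ [-1/2· 1/(x-2)+1/2· 1/(x-4)] dx
=(1/2)[ln|x-4| - ln|x-2|]+C

Answer: (1/2)·ln|(x-4)/(x-2)|+C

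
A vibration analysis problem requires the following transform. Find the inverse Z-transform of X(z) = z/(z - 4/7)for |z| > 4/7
Standard pair: z/(z-a) <-> a^n*u[n] for causal signals
With a=4/7: x[n]=(4/7)^n*u[n]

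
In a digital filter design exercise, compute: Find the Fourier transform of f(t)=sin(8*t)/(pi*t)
sin(W*t)/(pi*t) = (W/pi)*sinc(W*t/pi) is the impulse response of the ideal low-pass filter with cutoff W (here W = 8).
Its Fourier transform is a rectangular function:
F(omega) = 1 for |omega| < 8, 0 otherwise

Answer: rect(omega/16) [i.e., 1 for |omega| < 8, 0 otherwise]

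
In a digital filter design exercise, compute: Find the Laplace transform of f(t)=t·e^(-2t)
L{t·e^(at)}=1/(s-a)²
L{t·e^(-2t)}=1/(s + 2)²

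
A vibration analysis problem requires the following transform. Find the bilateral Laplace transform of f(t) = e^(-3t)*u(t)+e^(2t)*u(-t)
For e^(-3t) * u(t): L = 1/(s+3), Re(s) > -3
For e^(2t) * u(-t): L = -1/(s-2), Re(s) < 2
Combined: F(s) = 1/(s+3)-1/(s-2), -3 < Re(s) < 2

Answer: 1/(s+3)-1/(s-2), ROC: -3 < Re(s) < 2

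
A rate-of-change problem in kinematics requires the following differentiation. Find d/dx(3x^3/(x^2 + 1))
Quotient rule: (f/g)'=(f'g - fg')/g²
f=3x^3, f'=9x^2
g=x^2 + 1, g'=2x

Answer: (9x^2·(x^2 + 1) - 6x^4)/(x^2 + 1)²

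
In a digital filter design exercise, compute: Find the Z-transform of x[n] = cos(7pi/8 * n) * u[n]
Z{cos(w0*n)*u[n]} = z(z - cos(w0))/(z^2 - 2z*cos(w0) + 1)
With w0 = 7pi/8: X(z) = z(z - cos(7pi/8))/(z^2 - 2z*cos(7pi/8) + 1)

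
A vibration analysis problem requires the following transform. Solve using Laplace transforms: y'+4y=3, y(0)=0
Take L of both sides: sY(s)-0+4Y(s)=3/s
Y(s)(s+4)=3/s+0
Y(s)=3/(s(s+4))+0/(s+4)
Partial fractions: 3/(s(s+4))=(3/4)/s - (3/4)/(s+4)
So Y(s)=(3/4)/s - (3/4)/(s+4)
Inverse transform (L^(-1){1/s}=1, L^(-1){1/(s+4)}=e^(-4t)):

Answer: y(t)=3/4 - (3/4)·e^(-4t)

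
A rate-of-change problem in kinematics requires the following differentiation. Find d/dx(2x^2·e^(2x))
Product rule: (fg)'=f'g+fg'
f=2x^2, f'=4x
g=e^(2x), g'=2·e^(2x)

Answer: 4x·e^(2x)+4x^2·e^(2x)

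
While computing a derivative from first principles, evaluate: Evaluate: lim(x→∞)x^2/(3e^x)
Apply L'Hôpital 2 times (∞/∞ each time):
Eventually get 2!/(3e^x) → 0

Answer: 0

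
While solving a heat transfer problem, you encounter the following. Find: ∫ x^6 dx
Using power rule: ∫ x^6 dx=1/7 x^7+C=(1/7)x^7+C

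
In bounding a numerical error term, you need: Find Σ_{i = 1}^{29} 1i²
= 1·n(n+1)(2n+1)/6 = 1·29·30·59/6 = 8555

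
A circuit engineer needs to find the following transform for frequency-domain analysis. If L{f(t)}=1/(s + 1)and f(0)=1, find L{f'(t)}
L{f'(t)}=s·F(s) - f(0)=s/(s+1)-1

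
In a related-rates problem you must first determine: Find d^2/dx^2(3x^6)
Apply power rule 2 times:
d^1: 18x^5
d^2: 90x^4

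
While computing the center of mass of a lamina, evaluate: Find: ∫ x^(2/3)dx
Power rule: ∫ x^(2/3) dx=x^(5/3)/(5/3)+C

Answer: (3/5)·x^(5/3)+C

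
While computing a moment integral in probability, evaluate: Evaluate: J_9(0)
J_n(0)=0 for all n > 0 (Bessel function of first kind)
J_9(0)=0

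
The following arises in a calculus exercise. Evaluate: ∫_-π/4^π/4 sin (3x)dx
Antiderivative: -cos(3x)/3
Evaluate at bounds: [-cos(3·π/4)/3] - [-cos(3·-π/4)/3]
= (-(-√2/2) + (-√2/2))/3 = 0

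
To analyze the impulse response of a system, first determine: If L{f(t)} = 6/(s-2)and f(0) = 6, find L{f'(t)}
L{f'(t)}=s·F(s) - f(0)=6s/(s-2)-6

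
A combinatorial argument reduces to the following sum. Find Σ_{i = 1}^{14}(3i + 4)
=3·Σ i+4·14=3·105+56=371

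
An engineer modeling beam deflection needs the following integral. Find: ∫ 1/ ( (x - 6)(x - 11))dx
Partial fractions: 1/((x-6)(x-11))=A/(x-6)+B/(x-11)
A=-1/5, B=1/5
∫ [-1/5· 1/(x-6)+1/5· 1/(x-11)] dx
=(1/5)[ln|x-11| - ln|x-6|]+C

Answer: (1/5)·ln|(x-11)/(x-6)|+C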